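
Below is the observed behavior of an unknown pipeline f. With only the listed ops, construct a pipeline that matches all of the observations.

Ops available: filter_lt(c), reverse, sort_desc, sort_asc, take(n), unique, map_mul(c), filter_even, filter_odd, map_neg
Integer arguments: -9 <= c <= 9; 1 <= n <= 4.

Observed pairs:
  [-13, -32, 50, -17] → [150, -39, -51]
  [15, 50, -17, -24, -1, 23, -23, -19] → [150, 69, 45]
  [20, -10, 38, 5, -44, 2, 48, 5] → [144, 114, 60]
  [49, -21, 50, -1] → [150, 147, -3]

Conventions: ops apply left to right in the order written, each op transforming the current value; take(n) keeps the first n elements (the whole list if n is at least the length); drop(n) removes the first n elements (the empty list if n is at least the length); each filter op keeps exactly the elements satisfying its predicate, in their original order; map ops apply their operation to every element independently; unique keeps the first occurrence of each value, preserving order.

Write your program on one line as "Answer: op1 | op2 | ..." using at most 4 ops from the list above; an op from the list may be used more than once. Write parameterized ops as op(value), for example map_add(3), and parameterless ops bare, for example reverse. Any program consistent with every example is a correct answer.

map_mul(-3) | sort_asc | map_neg | take(3)

Check, running the answer program on each example:
  [-13, -32, 50, -17] -> [39, 96, -150, 51] -> [-150, 39, 51, 96] -> [150, -39, -51, -96] -> [150, -39, -51]
  [15, 50, -17, -24, -1, 23, -23, -19] -> [-45, -150, 51, 72, 3, -69, 69, 57] -> [-150, -69, -45, 3, 51, 57, 69, 72] -> [150, 69, 45, -3, -51, -57, -69, -72] -> [150, 69, 45]
  [20, -10, 38, 5, -44, 2, 48, 5] -> [-60, 30, -114, -15, 132, -6, -144, -15] -> [-144, -114, -60, -15, -15, -6, 30, 132] -> [144, 114, 60, 15, 15, 6, -30, -132] -> [144, 114, 60]
  [49, -21, 50, -1] -> [-147, 63, -150, 3] -> [-150, -147, 3, 63] -> [150, 147, -3, -63] -> [150, 147, -3]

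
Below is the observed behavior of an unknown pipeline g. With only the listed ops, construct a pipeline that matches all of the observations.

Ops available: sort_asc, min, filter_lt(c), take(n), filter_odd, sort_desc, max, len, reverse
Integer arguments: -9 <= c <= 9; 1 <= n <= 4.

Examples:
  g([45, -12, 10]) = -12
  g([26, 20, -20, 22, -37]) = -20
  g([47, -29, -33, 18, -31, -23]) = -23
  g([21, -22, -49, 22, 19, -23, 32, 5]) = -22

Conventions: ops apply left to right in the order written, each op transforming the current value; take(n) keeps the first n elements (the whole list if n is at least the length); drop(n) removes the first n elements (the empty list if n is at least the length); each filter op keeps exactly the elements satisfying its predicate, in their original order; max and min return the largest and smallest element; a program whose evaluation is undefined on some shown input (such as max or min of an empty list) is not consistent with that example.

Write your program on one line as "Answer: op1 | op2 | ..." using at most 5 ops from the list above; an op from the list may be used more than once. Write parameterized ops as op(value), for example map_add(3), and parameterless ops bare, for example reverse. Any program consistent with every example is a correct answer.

sort_desc | filter_lt(-7) | reverse | max

Check, running the answer program on each example:
  [45, -12, 10] -> [45, 10, -12] -> [-12] -> [-12] -> -12
  [26, 20, -20, 22, -37] -> [26, 22, 20, -20, -37] -> [-20, -37] -> [-37, -20] -> -20
  [47, -29, -33, 18, -31, -23] -> [47, 18, -23, -29, -31, -33] -> [-23, -29, -31, -33] -> [-33, -31, -29, -23] -> -23
  [21, -22, -49, 22, 19, -23, 32, 5] -> [32, 22, 21, 19, 5, -22, -23, -49] -> [-22, -23, -49] -> [-49, -23, -22] -> -22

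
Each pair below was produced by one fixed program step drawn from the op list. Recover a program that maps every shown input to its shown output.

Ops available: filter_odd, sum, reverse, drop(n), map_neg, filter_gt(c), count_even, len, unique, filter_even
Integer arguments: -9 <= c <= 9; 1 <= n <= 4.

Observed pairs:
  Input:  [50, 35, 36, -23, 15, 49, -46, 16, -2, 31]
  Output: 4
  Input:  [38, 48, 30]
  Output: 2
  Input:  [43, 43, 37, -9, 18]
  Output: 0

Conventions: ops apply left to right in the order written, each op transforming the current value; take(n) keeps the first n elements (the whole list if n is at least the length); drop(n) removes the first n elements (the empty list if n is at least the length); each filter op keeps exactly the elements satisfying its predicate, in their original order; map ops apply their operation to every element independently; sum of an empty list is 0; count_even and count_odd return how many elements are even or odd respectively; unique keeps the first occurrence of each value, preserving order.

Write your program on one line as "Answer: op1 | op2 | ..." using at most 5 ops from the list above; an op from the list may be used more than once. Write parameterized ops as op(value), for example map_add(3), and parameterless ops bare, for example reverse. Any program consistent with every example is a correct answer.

filter_even | map_neg | drop(1) | count_even

Check, running the answer program on each example:
  [50, 35, 36, -23, 15, 49, -46, 16, -2, 31] -> [50, 36, -46, 16, -2] -> [-50, -36, 46, -16, 2] -> [-36, 46, -16, 2] -> 4
  [38, 48, 30] -> [38, 48, 30] -> [-38, -48, -30] -> [-48, -30] -> 2
  [43, 43, 37, -9, 18] -> [18] -> [-18] -> [] -> 0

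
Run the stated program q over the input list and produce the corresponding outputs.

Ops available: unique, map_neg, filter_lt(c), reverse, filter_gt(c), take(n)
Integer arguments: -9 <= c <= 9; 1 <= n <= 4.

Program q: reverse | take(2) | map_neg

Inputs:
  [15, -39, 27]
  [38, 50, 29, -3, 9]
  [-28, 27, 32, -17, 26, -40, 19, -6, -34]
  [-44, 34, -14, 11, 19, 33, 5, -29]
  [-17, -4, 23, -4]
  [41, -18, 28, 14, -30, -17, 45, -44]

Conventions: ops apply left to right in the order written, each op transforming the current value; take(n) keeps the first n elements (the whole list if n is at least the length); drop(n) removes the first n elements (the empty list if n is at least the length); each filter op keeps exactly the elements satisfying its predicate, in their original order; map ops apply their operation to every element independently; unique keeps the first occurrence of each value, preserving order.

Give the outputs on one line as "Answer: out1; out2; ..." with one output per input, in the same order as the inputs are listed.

Execution, op by op:
  [15, -39, 27] -> [27, -39, 15] -> [27, -39] -> [-27, 39]
  [38, 50, 29, -3, 9] -> [9, -3, 29, 50, 38] -> [9, -3] -> [-9, 3]
  [-28, 27, 32, -17, 26, -40, 19, -6, -34] -> [-34, -6, 19, -40, 26, -17, 32, 27, -28] -> [-34, -6] -> [34, 6]
  [-44, 34, -14, 11, 19, 33, 5, -29] -> [-29, 5, 33, 19, 11, -14, 34, -44] -> [-29, 5] -> [29, -5]
  [-17, -4, 23, -4] -> [-4, 23, -4, -17] -> [-4, 23] -> [4, -23]
  [41, -18, 28, 14, -30, -17, 45, -44] -> [-44, 45, -17, -30, 14, 28, -18, 41] -> [-44, 45] -> [44, -45]

[-27, 39]; [-9, 3]; [34, 6]; [29, -5]; [4, -23]; [44, -45]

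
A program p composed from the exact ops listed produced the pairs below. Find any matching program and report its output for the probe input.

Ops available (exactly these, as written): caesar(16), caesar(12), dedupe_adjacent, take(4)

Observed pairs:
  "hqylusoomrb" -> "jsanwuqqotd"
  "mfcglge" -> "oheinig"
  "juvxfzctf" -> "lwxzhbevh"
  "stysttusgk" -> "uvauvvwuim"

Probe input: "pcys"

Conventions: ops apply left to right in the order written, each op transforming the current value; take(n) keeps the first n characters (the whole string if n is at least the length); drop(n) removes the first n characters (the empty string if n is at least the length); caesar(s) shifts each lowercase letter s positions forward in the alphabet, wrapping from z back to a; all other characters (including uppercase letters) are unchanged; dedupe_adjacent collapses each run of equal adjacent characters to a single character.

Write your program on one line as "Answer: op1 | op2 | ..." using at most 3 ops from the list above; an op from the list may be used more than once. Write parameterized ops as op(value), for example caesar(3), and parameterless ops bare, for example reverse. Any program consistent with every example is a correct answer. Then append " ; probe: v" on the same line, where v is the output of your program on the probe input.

caesar(16) | caesar(12) ; probe: "reau"

Check, running the answer program on each example:
  "hqylusoomrb" -> "xgobkieechr" -> "jsanwuqqotd"
  "mfcglge" -> "cvswbwu" -> "oheinig"
  "juvxfzctf" -> "zklnvpsjv" -> "lwxzhbevh"
  "stysttusgk" -> "ijoijjkiwa" -> "uvauvvwuim"
  probe: "pcys" -> "fsoi" -> "reau"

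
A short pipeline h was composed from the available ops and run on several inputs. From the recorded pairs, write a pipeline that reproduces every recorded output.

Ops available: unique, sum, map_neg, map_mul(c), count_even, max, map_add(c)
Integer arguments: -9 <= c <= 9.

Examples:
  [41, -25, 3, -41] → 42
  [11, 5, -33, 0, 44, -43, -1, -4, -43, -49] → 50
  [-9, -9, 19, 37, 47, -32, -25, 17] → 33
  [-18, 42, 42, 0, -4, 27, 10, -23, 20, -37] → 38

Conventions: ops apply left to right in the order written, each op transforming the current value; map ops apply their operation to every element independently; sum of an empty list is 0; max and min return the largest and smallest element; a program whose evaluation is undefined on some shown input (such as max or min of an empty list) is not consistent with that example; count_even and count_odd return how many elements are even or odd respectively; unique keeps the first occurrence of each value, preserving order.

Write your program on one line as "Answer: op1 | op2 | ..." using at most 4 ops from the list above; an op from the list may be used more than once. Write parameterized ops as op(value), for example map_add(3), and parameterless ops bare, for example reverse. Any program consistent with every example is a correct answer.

map_neg | map_add(1) | max

Check, running the answer program on each example:
  [41, -25, 3, -41] -> [-41, 25, -3, 41] -> [-40, 26, -2, 42] -> 42
  [11, 5, -33, 0, 44, -43, -1, -4, -43, -49] -> [-11, -5, 33, 0, -44, 43, 1, 4, 43, 49] -> [-10, -4, 34, 1, -43, 44, 2, 5, 44, 50] -> 50
  [-9, -9, 19, 37, 47, -32, -25, 17] -> [9, 9, -19, -37, -47, 32, 25, -17] -> [10, 10, -18, -36, -46, 33, 26, -16] -> 33
  [-18, 42, 42, 0, -4, 27, 10, -23, 20, -37] -> [18, -42, -42, 0, 4, -27, -10, 23, -20, 37] -> [19, -41, -41, 1, 5, -26, -9, 24, -19, 38] -> 38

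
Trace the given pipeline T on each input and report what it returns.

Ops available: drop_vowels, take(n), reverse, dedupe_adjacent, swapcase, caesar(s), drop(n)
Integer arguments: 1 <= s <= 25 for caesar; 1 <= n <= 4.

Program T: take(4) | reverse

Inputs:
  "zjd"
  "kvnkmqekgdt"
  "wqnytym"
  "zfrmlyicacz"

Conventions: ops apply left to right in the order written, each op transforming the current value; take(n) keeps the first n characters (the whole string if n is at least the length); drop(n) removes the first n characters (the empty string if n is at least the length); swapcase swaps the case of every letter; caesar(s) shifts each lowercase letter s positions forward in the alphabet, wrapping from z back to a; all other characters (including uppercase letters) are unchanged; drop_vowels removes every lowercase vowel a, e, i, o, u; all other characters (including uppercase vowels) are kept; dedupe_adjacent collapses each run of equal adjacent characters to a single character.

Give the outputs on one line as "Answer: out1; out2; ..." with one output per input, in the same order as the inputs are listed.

"djz"; "knvk"; "ynqw"; "mrfz"

Execution, op by op:
  "zjd" -> "zjd" -> "djz"
  "kvnkmqekgdt" -> "kvnk" -> "knvk"
  "wqnytym" -> "wqny" -> "ynqw"
  "zfrmlyicacz" -> "zfrm" -> "mrfz"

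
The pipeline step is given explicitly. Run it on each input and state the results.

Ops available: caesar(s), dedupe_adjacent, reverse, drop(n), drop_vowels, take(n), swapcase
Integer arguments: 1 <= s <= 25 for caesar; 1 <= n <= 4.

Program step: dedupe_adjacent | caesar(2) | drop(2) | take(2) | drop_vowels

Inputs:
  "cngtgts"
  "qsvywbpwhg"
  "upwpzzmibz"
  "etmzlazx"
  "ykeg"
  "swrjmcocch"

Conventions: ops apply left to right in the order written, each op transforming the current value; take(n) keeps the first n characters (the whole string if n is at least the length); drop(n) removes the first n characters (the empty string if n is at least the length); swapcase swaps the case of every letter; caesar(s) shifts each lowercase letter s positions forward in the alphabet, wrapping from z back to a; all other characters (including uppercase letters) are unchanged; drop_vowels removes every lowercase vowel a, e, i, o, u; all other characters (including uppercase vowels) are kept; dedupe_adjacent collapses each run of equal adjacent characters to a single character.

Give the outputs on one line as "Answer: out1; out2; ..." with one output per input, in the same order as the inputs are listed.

Execution, op by op:
  "cngtgts" -> "cngtgts" -> "epivivu" -> "ivivu" -> "iv" -> "v"
  "qsvywbpwhg" -> "qsvywbpwhg" -> "suxaydryji" -> "xaydryji" -> "xa" -> "x"
  "upwpzzmibz" -> "upwpzmibz" -> "wryrbokdb" -> "yrbokdb" -> "yr" -> "yr"
  "etmzlazx" -> "etmzlazx" -> "gvobncbz" -> "obncbz" -> "ob" -> "b"
  "ykeg" -> "ykeg" -> "amgi" -> "gi" -> "gi" -> "g"
  "swrjmcocch" -> "swrjmcoch" -> "uytloeqej" -> "tloeqej" -> "tl" -> "tl"

"v"; "x"; "yr"; "b"; "g"; "tl"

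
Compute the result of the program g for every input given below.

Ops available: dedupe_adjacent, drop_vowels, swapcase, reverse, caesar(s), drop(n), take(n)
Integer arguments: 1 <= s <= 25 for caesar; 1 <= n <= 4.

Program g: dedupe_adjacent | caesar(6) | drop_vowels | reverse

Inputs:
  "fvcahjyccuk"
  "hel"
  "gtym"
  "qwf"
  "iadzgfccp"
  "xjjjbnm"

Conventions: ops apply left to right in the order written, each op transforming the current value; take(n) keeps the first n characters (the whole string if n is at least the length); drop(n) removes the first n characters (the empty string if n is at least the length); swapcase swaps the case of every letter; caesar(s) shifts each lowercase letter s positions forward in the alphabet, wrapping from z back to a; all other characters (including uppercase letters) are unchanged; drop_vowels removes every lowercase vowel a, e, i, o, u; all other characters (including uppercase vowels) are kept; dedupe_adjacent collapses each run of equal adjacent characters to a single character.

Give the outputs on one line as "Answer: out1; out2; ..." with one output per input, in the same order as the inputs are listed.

"qpngbl"; "rkn"; "szm"; "lcw"; "vlmfjg"; "sthpd"

Execution, op by op:
  "fvcahjyccuk" -> "fvcahjycuk" -> "lbignpeiaq" -> "lbgnpq" -> "qpngbl"
  "hel" -> "hel" -> "nkr" -> "nkr" -> "rkn"
  "gtym" -> "gtym" -> "mzes" -> "mzs" -> "szm"
  "qwf" -> "qwf" -> "wcl" -> "wcl" -> "lcw"
  "iadzgfccp" -> "iadzgfcp" -> "ogjfmliv" -> "gjfmlv" -> "vlmfjg"
  "xjjjbnm" -> "xjbnm" -> "dphts" -> "dphts" -> "sthpd"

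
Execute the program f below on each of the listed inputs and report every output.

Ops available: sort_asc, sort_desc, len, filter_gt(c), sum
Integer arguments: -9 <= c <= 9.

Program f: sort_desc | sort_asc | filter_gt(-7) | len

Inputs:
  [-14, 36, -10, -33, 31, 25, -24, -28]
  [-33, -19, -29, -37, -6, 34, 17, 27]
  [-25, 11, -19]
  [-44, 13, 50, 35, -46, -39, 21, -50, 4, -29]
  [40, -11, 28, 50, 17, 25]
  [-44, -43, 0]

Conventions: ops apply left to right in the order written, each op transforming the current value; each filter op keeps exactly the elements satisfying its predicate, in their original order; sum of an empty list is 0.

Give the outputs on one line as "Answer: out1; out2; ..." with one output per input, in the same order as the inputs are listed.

Execution, op by op:
  [-14, 36, -10, -33, 31, 25, -24, -28] -> [36, 31, 25, -10, -14, -24, -28, -33] -> [-33, -28, -24, -14, -10, 25, 31, 36] -> [25, 31, 36] -> 3
  [-33, -19, -29, -37, -6, 34, 17, 27] -> [34, 27, 17, -6, -19, -29, -33, -37] -> [-37, -33, -29, -19, -6, 17, 27, 34] -> [-6, 17, 27, 34] -> 4
  [-25, 11, -19] -> [11, -19, -25] -> [-25, -19, 11] -> [11] -> 1
  [-44, 13, 50, 35, -46, -39, 21, -50, 4, -29] -> [50, 35, 21, 13, 4, -29, -39, -44, -46, -50] -> [-50, -46, -44, -39, -29, 4, 13, 21, 35, 50] -> [4, 13, 21, 35, 50] -> 5
  [40, -11, 28, 50, 17, 25] -> [50, 40, 28, 25, 17, -11] -> [-11, 17, 25, 28, 40, 50] -> [17, 25, 28, 40, 50] -> 5
  [-44, -43, 0] -> [0, -43, -44] -> [-44, -43, 0] -> [0] -> 1

3; 4; 1; 5; 5; 1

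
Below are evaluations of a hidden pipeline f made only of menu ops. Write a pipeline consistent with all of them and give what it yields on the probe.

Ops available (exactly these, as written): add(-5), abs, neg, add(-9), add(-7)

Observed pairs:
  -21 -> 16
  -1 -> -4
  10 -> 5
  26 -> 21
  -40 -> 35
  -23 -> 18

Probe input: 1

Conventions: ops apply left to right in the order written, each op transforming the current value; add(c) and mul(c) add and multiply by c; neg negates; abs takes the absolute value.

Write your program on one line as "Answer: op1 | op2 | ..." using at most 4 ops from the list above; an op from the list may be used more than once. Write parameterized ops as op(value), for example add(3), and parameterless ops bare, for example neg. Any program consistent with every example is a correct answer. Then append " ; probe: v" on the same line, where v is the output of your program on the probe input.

neg | abs | add(-5) ; probe: -4

Check, running the answer program on each example:
  -21 -> 21 -> 21 -> 16
  -1 -> 1 -> 1 -> -4
  10 -> -10 -> 10 -> 5
  26 -> -26 -> 26 -> 21
  -40 -> 40 -> 40 -> 35
  -23 -> 23 -> 23 -> 18
  probe: 1 -> -1 -> 1 -> -4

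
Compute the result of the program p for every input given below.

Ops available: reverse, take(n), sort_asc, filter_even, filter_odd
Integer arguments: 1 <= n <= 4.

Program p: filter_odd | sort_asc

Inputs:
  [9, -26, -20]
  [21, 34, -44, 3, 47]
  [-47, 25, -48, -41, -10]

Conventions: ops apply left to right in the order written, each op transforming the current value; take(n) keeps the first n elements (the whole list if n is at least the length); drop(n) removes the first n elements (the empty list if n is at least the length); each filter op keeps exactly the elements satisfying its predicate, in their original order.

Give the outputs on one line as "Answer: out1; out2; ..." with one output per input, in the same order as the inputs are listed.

Execution, op by op:
  [9, -26, -20] -> [9] -> [9]
  [21, 34, -44, 3, 47] -> [21, 3, 47] -> [3, 21, 47]
  [-47, 25, -48, -41, -10] -> [-47, 25, -41] -> [-47, -41, 25]

[9]; [3, 21, 47]; [-47, -41, 25]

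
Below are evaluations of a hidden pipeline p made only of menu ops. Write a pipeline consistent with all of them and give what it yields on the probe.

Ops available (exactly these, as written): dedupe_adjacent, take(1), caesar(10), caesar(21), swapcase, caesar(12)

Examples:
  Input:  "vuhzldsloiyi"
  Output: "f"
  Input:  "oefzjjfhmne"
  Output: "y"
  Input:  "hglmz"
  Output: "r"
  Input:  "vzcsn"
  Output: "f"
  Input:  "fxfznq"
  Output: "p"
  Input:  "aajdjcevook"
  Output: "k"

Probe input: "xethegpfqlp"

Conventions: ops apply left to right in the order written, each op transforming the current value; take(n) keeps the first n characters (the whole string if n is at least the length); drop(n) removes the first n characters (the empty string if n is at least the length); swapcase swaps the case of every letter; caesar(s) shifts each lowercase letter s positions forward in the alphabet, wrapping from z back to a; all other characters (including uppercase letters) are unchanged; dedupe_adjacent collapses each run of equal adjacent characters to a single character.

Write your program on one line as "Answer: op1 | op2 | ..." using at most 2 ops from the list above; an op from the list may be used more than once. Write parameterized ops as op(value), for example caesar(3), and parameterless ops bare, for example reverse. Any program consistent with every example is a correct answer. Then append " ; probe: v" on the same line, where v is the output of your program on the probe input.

take(1) | caesar(10) ; probe: "h"

Check, running the answer program on each example:
  "vuhzldsloiyi" -> "v" -> "f"
  "oefzjjfhmne" -> "o" -> "y"
  "hglmz" -> "h" -> "r"
  "vzcsn" -> "v" -> "f"
  "fxfznq" -> "f" -> "p"
  "aajdjcevook" -> "a" -> "k"
  probe: "xethegpfqlp" -> "x" -> "h"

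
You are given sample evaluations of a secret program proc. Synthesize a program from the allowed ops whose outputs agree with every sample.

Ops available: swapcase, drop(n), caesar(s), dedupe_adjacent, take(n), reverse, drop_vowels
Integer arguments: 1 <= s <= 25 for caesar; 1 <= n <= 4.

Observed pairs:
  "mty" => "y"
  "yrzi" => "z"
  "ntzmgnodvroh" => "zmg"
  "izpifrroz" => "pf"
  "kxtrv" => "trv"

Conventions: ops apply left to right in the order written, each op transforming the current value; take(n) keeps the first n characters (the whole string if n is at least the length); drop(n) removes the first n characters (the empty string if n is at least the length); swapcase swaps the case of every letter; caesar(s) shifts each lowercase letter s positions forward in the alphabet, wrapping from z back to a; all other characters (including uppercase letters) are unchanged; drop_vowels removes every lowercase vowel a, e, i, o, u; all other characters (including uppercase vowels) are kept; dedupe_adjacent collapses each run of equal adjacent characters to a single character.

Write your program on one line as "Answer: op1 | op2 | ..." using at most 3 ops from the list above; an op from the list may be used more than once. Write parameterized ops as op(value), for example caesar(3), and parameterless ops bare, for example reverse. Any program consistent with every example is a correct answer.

drop(2) | take(3) | drop_vowels

Check, running the answer program on each example:
  "mty" -> "y" -> "y" -> "y"
  "yrzi" -> "zi" -> "zi" -> "z"
  "ntzmgnodvroh" -> "zmgnodvroh" -> "zmg" -> "zmg"
  "izpifrroz" -> "pifrroz" -> "pif" -> "pf"
  "kxtrv" -> "trv" -> "trv" -> "trv"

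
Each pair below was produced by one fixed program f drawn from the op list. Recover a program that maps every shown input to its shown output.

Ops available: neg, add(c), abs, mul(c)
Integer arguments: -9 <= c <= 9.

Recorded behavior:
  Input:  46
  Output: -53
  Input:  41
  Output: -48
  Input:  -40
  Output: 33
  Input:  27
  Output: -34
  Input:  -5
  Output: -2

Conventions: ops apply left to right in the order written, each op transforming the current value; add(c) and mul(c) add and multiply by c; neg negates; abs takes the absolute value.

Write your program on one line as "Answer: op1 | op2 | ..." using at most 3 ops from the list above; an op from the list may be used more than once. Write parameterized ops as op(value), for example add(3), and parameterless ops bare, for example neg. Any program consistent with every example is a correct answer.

add(-1) | add(8) | neg

Check, running the answer program on each example:
  46 -> 45 -> 53 -> -53
  41 -> 40 -> 48 -> -48
  -40 -> -41 -> -33 -> 33
  27 -> 26 -> 34 -> -34
  -5 -> -6 -> 2 -> -2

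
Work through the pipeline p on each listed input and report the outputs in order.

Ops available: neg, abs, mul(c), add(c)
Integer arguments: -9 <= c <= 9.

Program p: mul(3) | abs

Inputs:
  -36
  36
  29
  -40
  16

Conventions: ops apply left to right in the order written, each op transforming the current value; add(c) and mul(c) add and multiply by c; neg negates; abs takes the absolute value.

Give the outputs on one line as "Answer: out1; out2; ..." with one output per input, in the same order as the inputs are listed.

108; 108; 87; 120; 48

Execution, op by op:
  -36 -> -108 -> 108
  36 -> 108 -> 108
  29 -> 87 -> 87
  -40 -> -120 -> 120
  16 -> 48 -> 48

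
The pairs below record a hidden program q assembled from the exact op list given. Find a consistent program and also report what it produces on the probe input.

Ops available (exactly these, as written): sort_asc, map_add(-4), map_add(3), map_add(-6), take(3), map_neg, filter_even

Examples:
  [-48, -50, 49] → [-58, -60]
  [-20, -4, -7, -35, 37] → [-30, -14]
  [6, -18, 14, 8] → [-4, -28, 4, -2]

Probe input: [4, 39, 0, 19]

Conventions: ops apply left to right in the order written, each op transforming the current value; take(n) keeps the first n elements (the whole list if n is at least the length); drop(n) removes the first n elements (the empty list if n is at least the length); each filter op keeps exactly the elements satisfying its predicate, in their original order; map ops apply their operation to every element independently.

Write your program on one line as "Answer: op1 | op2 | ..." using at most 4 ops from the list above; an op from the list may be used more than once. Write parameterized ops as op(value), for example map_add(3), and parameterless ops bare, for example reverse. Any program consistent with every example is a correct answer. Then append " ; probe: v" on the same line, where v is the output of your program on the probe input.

map_add(-4) | filter_even | map_add(-6) ; probe: [-6, -10]

Check, running the answer program on each example:
  [-48, -50, 49] -> [-52, -54, 45] -> [-52, -54] -> [-58, -60]
  [-20, -4, -7, -35, 37] -> [-24, -8, -11, -39, 33] -> [-24, -8] -> [-30, -14]
  [6, -18, 14, 8] -> [2, -22, 10, 4] -> [2, -22, 10, 4] -> [-4, -28, 4, -2]
  probe: [4, 39, 0, 19] -> [0, 35, -4, 15] -> [0, -4] -> [-6, -10]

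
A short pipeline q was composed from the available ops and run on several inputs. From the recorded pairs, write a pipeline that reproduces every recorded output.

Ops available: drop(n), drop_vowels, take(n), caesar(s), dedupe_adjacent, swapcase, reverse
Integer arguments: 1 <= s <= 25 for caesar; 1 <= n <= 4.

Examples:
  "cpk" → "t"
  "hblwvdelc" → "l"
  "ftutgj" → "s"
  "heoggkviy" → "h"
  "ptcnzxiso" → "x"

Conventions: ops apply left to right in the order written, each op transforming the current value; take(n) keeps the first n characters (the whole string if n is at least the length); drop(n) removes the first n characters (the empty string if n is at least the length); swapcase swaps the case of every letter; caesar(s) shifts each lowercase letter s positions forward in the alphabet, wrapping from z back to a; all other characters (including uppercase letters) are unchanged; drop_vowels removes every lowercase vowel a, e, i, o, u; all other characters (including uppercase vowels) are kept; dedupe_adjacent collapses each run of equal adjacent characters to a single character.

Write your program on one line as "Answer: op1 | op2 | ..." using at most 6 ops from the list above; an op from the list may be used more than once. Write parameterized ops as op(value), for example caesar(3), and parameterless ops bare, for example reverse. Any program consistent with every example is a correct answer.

caesar(9) | reverse | take(2) | reverse | drop(1)

Check, running the answer program on each example:
  "cpk" -> "lyt" -> "tyl" -> "ty" -> "yt" -> "t"
  "hblwvdelc" -> "qkufemnul" -> "lunmefukq" -> "lu" -> "ul" -> "l"
  "ftutgj" -> "ocdcps" -> "spcdco" -> "sp" -> "ps" -> "s"
  "heoggkviy" -> "qnxppterh" -> "hretppxnq" -> "hr" -> "rh" -> "h"
  "ptcnzxiso" -> "yclwigrbx" -> "xbrgiwlcy" -> "xb" -> "bx" -> "x"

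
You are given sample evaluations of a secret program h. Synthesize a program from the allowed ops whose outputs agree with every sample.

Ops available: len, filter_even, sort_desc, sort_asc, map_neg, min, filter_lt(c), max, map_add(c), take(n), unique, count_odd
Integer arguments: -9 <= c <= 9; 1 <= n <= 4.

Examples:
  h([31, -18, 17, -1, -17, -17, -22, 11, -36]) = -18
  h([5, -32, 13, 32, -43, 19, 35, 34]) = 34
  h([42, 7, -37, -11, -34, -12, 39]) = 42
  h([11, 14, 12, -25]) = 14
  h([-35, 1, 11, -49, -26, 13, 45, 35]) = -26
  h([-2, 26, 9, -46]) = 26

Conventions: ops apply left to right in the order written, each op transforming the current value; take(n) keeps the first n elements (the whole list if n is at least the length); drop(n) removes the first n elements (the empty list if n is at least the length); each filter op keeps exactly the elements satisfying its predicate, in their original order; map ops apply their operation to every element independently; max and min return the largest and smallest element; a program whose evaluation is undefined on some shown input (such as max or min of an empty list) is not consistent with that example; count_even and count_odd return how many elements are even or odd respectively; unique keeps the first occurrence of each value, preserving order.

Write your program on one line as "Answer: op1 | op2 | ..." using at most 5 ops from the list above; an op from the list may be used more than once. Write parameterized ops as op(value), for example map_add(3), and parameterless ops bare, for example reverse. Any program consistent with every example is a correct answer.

filter_even | sort_desc | sort_asc | max

Check, running the answer program on each example:
  [31, -18, 17, -1, -17, -17, -22, 11, -36] -> [-18, -22, -36] -> [-18, -22, -36] -> [-36, -22, -18] -> -18
  [5, -32, 13, 32, -43, 19, 35, 34] -> [-32, 32, 34] -> [34, 32, -32] -> [-32, 32, 34] -> 34
  [42, 7, -37, -11, -34, -12, 39] -> [42, -34, -12] -> [42, -12, -34] -> [-34, -12, 42] -> 42
  [11, 14, 12, -25] -> [14, 12] -> [14, 12] -> [12, 14] -> 14
  [-35, 1, 11, -49, -26, 13, 45, 35] -> [-26] -> [-26] -> [-26] -> -26
  [-2, 26, 9, -46] -> [-2, 26, -46] -> [26, -2, -46] -> [-46, -2, 26] -> 26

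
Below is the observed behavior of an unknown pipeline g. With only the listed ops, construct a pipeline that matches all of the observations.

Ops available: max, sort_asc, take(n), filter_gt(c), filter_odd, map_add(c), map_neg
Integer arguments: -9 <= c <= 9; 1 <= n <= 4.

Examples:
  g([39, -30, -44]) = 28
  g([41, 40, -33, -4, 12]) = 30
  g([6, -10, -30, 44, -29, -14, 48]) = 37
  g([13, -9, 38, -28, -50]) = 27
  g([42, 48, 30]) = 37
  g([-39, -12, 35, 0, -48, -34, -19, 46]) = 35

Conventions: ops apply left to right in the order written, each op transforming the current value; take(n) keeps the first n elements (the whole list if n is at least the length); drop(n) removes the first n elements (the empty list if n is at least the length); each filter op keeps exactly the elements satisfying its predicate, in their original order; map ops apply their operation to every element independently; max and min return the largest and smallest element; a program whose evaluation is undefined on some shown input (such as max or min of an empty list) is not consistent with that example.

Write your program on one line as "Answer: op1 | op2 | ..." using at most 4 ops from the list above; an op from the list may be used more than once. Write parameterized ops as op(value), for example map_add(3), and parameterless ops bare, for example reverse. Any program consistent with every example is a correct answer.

map_add(-3) | sort_asc | map_add(-8) | max

Check, running the answer program on each example:
  [39, -30, -44] -> [36, -33, -47] -> [-47, -33, 36] -> [-55, -41, 28] -> 28
  [41, 40, -33, -4, 12] -> [38, 37, -36, -7, 9] -> [-36, -7, 9, 37, 38] -> [-44, -15, 1, 29, 30] -> 30
  [6, -10, -30, 44, -29, -14, 48] -> [3, -13, -33, 41, -32, -17, 45] -> [-33, -32, -17, -13, 3, 41, 45] -> [-41, -40, -25, -21, -5, 33, 37] -> 37
  [13, -9, 38, -28, -50] -> [10, -12, 35, -31, -53] -> [-53, -31, -12, 10, 35] -> [-61, -39, -20, 2, 27] -> 27
  [42, 48, 30] -> [39, 45, 27] -> [27, 39, 45] -> [19, 31, 37] -> 37
  [-39, -12, 35, 0, -48, -34, -19, 46] -> [-42, -15, 32, -3, -51, -37, -22, 43] -> [-51, -42, -37, -22, -15, -3, 32, 43] -> [-59, -50, -45, -30, -23, -11, 24, 35] -> 35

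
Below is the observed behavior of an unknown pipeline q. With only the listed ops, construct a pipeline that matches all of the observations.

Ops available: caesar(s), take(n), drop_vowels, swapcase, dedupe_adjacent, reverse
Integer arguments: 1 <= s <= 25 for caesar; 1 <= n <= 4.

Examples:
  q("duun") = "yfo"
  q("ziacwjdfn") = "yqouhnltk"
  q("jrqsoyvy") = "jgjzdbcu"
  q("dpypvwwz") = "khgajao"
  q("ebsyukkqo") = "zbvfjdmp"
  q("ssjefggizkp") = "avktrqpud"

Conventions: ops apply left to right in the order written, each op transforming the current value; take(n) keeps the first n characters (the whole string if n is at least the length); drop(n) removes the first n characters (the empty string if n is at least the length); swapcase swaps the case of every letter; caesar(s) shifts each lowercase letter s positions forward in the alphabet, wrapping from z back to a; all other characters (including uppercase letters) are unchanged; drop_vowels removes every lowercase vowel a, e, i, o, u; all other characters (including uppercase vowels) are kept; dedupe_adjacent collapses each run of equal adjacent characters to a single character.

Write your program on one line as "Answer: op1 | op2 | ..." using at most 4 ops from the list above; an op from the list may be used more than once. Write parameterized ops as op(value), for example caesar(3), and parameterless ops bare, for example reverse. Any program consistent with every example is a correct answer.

caesar(11) | dedupe_adjacent | reverse

Check, running the answer program on each example:
  "duun" -> "offy" -> "ofy" -> "yfo"
  "ziacwjdfn" -> "ktlnhuoqy" -> "ktlnhuoqy" -> "yqouhnltk"
  "jrqsoyvy" -> "ucbdzjgj" -> "ucbdzjgj" -> "jgjzdbcu"
  "dpypvwwz" -> "oajaghhk" -> "oajaghk" -> "khgajao"
  "ebsyukkqo" -> "pmdjfvvbz" -> "pmdjfvbz" -> "zbvfjdmp"
  "ssjefggizkp" -> "ddupqrrtkva" -> "dupqrtkva" -> "avktrqpud"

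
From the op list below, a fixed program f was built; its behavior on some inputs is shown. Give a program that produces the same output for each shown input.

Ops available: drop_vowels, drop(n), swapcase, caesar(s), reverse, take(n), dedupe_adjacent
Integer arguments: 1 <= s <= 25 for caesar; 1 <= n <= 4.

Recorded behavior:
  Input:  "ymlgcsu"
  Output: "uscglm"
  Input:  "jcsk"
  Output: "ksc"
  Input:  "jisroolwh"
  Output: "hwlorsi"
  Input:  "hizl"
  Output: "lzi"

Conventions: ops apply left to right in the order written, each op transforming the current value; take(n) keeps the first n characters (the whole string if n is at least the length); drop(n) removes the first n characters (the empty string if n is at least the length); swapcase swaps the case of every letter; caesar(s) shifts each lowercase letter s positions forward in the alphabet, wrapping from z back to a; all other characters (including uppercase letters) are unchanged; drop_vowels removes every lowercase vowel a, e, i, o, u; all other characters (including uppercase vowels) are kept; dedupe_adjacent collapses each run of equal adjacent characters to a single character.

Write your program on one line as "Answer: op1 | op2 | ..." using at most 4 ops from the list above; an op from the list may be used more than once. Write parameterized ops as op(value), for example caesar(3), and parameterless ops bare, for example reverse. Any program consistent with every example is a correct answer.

drop(1) | dedupe_adjacent | reverse

Check, running the answer program on each example:
  "ymlgcsu" -> "mlgcsu" -> "mlgcsu" -> "uscglm"
  "jcsk" -> "csk" -> "csk" -> "ksc"
  "jisroolwh" -> "isroolwh" -> "isrolwh" -> "hwlorsi"
  "hizl" -> "izl" -> "izl" -> "lzi"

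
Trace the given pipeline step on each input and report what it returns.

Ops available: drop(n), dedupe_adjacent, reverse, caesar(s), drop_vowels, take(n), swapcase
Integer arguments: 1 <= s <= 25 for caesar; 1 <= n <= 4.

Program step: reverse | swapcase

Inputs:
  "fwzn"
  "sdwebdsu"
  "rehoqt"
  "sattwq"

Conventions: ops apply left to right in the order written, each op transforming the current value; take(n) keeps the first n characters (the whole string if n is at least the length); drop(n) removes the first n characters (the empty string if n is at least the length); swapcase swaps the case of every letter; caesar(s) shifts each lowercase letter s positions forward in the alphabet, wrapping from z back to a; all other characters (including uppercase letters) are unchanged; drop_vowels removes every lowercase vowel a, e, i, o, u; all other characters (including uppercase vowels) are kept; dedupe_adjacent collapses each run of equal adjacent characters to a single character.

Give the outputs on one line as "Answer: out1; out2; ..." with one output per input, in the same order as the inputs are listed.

Execution, op by op:
  "fwzn" -> "nzwf" -> "NZWF"
  "sdwebdsu" -> "usdbewds" -> "USDBEWDS"
  "rehoqt" -> "tqoher" -> "TQOHER"
  "sattwq" -> "qwttas" -> "QWTTAS"

"NZWF"; "USDBEWDS"; "TQOHER"; "QWTTAS"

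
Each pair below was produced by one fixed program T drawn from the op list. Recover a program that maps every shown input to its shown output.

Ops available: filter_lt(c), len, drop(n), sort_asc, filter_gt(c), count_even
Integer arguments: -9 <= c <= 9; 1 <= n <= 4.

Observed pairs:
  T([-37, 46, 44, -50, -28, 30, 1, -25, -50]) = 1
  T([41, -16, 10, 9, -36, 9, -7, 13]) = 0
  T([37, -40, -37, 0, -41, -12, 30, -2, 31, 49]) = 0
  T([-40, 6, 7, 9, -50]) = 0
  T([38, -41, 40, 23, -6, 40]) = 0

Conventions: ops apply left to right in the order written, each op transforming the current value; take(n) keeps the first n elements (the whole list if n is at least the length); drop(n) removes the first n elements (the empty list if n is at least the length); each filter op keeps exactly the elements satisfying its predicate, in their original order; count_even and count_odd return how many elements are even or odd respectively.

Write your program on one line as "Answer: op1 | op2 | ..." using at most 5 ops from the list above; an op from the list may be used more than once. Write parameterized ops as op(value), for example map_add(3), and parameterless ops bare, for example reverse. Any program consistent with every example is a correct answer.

sort_asc | filter_lt(-6) | drop(4) | len

Check, running the answer program on each example:
  [-37, 46, 44, -50, -28, 30, 1, -25, -50] -> [-50, -50, -37, -28, -25, 1, 30, 44, 46] -> [-50, -50, -37, -28, -25] -> [-25] -> 1
  [41, -16, 10, 9, -36, 9, -7, 13] -> [-36, -16, -7, 9, 9, 10, 13, 41] -> [-36, -16, -7] -> [] -> 0
  [37, -40, -37, 0, -41, -12, 30, -2, 31, 49] -> [-41, -40, -37, -12, -2, 0, 30, 31, 37, 49] -> [-41, -40, -37, -12] -> [] -> 0
  [-40, 6, 7, 9, -50] -> [-50, -40, 6, 7, 9] -> [-50, -40] -> [] -> 0
  [38, -41, 40, 23, -6, 40] -> [-41, -6, 23, 38, 40, 40] -> [-41] -> [] -> 0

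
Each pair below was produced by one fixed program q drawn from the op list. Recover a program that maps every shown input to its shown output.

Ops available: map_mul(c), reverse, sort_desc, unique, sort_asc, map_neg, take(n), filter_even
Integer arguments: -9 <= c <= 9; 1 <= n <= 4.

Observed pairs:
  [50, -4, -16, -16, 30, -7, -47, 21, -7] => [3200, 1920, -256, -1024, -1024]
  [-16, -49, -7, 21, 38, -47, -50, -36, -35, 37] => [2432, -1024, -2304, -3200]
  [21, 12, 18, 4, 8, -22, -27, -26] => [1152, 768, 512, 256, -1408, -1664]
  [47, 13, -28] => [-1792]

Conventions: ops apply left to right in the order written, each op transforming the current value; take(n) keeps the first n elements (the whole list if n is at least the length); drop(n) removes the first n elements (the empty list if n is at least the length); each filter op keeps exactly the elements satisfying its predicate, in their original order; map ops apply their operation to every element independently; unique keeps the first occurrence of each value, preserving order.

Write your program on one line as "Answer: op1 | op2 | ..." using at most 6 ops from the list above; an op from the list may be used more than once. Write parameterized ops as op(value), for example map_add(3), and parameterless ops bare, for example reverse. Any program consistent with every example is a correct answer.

filter_even | map_mul(-8) | map_mul(8) | map_neg | sort_desc

Check, running the answer program on each example:
  [50, -4, -16, -16, 30, -7, -47, 21, -7] -> [50, -4, -16, -16, 30] -> [-400, 32, 128, 128, -240] -> [-3200, 256, 1024, 1024, -1920] -> [3200, -256, -1024, -1024, 1920] -> [3200, 1920, -256, -1024, -1024]
  [-16, -49, -7, 21, 38, -47, -50, -36, -35, 37] -> [-16, 38, -50, -36] -> [128, -304, 400, 288] -> [1024, -2432, 3200, 2304] -> [-1024, 2432, -3200, -2304] -> [2432, -1024, -2304, -3200]
  [21, 12, 18, 4, 8, -22, -27, -26] -> [12, 18, 4, 8, -22, -26] -> [-96, -144, -32, -64, 176, 208] -> [-768, -1152, -256, -512, 1408, 1664] -> [768, 1152, 256, 512, -1408, -1664] -> [1152, 768, 512, 256, -1408, -1664]
  [47, 13, -28] -> [-28] -> [224] -> [1792] -> [-1792] -> [-1792]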